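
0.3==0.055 False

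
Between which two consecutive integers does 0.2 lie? 0 and 1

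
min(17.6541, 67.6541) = 17.6541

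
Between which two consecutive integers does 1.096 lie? 1 and 2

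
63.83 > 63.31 True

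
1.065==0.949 False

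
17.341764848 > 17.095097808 True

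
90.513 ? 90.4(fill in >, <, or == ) >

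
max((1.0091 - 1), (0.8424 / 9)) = 0.0936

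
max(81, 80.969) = 81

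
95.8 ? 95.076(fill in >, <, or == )>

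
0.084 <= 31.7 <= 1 False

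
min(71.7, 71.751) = 71.7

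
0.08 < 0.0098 False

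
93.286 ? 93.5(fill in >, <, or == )<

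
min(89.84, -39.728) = -39.728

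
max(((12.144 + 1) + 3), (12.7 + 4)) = 16.7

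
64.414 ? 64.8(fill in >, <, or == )<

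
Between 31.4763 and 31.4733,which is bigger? 31.4763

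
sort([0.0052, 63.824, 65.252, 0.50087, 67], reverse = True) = [67, 65.252, 63.824, 0.50087, 0.0052]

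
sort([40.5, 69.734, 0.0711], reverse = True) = [69.734, 40.5, 0.0711]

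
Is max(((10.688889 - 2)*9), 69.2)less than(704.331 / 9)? Yes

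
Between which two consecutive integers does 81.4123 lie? 81 and 82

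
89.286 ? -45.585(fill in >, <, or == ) >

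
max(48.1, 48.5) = 48.5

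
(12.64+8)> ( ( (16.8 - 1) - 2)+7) False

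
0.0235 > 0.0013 True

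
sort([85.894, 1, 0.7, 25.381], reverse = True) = [85.894, 25.381, 1, 0.7]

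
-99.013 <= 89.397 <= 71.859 False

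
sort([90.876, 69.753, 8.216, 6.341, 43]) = [6.341, 8.216, 43, 69.753, 90.876]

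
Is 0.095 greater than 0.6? No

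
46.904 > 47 False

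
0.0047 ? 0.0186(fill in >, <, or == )<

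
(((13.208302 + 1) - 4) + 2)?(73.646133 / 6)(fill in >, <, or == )<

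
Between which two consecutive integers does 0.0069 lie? 0 and 1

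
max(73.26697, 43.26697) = 73.26697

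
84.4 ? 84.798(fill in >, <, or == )<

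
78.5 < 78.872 True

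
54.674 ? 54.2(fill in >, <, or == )>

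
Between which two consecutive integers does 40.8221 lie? 40 and 41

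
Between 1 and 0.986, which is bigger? 1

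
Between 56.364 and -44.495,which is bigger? 56.364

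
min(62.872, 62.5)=62.5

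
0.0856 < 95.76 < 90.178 False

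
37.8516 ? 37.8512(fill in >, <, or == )>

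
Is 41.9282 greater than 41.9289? No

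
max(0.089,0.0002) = 0.089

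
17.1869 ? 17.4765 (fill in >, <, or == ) <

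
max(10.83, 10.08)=10.83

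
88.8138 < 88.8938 True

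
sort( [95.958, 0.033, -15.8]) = [-15.8, 0.033, 95.958]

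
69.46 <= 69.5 True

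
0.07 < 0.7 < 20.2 True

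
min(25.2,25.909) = 25.2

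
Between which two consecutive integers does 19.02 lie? 19 and 20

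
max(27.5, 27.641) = 27.641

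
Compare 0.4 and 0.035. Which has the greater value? 0.4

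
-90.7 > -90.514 False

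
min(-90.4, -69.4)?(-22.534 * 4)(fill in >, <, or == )<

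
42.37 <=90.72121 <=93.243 True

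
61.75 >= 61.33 True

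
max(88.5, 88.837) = 88.837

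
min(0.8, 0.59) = 0.59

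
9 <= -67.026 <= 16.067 False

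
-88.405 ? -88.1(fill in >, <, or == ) <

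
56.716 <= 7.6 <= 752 False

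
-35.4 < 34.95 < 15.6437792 False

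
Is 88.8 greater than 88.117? Yes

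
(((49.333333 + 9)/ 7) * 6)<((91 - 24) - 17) True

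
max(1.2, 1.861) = 1.861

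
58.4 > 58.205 True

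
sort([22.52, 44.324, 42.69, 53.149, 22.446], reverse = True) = [53.149, 44.324, 42.69, 22.52, 22.446]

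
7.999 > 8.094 False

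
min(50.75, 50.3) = 50.3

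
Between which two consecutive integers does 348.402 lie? 348 and 349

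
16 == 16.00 True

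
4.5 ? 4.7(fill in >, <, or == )<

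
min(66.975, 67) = 66.975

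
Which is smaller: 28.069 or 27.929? 27.929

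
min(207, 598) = 207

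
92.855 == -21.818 False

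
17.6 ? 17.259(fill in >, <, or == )>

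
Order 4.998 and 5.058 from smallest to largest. 4.998,5.058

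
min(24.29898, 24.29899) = 24.29898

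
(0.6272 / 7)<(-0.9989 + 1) False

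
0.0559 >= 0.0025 True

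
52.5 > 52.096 True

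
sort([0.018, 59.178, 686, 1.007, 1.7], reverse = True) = [686, 59.178, 1.7, 1.007, 0.018]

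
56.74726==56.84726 False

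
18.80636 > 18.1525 True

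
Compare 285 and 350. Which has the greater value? 350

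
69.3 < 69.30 False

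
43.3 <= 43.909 True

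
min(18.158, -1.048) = -1.048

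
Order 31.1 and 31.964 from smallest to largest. 31.1, 31.964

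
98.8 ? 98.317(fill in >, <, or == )>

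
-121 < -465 False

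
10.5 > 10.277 True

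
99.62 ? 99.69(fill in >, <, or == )<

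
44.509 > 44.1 True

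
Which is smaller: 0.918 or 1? 0.918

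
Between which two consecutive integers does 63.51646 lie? 63 and 64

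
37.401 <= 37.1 False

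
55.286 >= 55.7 False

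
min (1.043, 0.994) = 0.994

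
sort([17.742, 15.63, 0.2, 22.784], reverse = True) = [22.784, 17.742, 15.63, 0.2]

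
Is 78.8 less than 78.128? No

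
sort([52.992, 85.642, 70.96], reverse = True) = [85.642, 70.96, 52.992]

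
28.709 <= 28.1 False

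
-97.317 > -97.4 True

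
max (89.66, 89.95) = 89.95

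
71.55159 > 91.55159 False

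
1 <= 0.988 False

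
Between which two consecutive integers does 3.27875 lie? 3 and 4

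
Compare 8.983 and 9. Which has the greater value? 9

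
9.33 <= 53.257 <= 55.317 True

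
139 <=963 True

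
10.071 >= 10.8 False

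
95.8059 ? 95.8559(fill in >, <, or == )<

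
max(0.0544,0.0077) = 0.0544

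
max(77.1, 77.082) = 77.1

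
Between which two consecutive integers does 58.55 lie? 58 and 59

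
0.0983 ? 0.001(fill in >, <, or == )>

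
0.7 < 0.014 False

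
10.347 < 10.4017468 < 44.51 True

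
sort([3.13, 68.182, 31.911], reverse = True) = [68.182, 31.911, 3.13]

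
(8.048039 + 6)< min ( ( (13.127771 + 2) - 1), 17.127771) True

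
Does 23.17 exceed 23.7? No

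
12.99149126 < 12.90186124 False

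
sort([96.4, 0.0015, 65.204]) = [0.0015, 65.204, 96.4]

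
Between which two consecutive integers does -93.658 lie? -94 and -93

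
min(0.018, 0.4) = 0.018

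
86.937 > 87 False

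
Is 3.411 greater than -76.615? Yes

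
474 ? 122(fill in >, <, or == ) >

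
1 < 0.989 False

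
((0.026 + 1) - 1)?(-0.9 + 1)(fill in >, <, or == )<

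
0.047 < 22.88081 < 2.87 False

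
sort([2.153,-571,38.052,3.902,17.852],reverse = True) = [38.052,17.852,3.902,2.153,-571]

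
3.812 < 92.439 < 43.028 False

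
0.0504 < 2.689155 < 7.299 True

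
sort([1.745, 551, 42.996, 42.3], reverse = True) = [551, 42.996, 42.3, 1.745]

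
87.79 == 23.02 False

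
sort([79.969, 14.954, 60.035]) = [14.954, 60.035, 79.969]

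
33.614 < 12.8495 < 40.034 False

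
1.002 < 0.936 False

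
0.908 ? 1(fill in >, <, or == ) <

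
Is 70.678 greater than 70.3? Yes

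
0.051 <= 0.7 True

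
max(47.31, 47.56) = 47.56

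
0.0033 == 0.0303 False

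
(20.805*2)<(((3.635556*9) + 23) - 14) True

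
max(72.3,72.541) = 72.541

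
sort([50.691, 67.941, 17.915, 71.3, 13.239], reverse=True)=[71.3, 67.941, 50.691, 17.915, 13.239]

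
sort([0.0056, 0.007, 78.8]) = [0.0056, 0.007, 78.8]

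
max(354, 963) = 963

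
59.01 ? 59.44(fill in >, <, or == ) <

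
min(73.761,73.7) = 73.7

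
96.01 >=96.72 False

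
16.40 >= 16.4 True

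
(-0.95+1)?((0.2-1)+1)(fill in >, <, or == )<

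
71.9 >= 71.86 True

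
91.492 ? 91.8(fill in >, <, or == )<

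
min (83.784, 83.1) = 83.1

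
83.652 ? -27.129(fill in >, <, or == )>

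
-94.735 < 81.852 True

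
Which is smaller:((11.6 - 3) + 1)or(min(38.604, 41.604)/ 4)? ((11.6 - 3) + 1)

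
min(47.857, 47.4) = 47.4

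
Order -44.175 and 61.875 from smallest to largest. -44.175, 61.875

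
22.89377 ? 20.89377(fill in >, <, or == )>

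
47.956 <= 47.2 False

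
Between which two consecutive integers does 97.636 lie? 97 and 98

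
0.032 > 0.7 False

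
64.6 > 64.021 True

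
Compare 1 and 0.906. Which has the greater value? 1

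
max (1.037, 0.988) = 1.037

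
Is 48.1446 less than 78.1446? Yes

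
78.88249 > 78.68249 True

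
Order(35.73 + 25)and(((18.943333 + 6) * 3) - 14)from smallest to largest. (35.73 + 25), (((18.943333 + 6) * 3) - 14)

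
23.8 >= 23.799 True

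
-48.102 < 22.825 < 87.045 True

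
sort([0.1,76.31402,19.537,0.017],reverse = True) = [76.31402,19.537,0.1,0.017]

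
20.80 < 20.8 False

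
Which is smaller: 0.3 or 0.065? 0.065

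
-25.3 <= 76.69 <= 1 False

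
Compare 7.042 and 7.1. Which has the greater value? 7.1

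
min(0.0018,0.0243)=0.0018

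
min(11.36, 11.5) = 11.36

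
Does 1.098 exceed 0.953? Yes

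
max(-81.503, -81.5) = -81.5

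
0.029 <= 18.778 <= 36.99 True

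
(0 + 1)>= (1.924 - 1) True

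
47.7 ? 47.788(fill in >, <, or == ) <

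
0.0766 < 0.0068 False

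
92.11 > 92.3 False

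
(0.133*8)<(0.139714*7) False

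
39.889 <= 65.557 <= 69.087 True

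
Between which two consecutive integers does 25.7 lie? 25 and 26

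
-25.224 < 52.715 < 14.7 False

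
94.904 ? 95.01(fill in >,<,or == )<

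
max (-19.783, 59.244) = 59.244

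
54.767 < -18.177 False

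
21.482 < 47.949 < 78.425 True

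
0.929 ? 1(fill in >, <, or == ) <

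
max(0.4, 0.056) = 0.4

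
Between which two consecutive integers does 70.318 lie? 70 and 71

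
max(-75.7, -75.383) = -75.383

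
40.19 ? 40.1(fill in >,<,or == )>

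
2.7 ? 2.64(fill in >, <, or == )>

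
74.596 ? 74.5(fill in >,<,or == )>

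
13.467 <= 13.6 True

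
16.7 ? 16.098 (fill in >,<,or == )>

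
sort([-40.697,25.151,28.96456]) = [-40.697,25.151,28.96456]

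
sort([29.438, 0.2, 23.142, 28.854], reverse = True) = [29.438, 28.854, 23.142, 0.2]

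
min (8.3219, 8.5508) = 8.3219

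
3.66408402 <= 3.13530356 False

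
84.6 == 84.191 False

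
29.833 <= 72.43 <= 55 False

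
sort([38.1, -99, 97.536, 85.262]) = [-99, 38.1, 85.262, 97.536]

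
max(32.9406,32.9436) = 32.9436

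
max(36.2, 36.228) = 36.228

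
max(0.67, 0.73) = 0.73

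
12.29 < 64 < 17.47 False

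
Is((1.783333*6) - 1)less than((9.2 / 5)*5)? No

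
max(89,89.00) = 89.00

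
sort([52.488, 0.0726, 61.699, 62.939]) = [0.0726, 52.488, 61.699, 62.939]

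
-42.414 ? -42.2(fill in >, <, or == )<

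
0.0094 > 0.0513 False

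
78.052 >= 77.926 True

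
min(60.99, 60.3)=60.3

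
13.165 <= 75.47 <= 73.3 False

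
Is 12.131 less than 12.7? Yes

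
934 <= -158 False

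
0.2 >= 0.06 True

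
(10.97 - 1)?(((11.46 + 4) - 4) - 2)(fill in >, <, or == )>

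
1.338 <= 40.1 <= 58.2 True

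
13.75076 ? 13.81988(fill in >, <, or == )<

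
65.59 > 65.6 False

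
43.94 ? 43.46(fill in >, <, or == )>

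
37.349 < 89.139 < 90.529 True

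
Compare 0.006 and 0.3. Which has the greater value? 0.3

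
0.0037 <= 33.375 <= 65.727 True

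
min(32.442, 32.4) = 32.4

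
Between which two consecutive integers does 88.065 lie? 88 and 89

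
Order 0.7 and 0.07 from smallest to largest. 0.07, 0.7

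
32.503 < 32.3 False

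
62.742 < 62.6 False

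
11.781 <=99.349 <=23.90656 False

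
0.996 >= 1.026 False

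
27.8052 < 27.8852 True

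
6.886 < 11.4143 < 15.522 True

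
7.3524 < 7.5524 True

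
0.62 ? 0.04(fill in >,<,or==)>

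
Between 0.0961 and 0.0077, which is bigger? 0.0961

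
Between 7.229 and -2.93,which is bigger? 7.229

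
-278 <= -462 False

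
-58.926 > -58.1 False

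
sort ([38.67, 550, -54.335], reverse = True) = [550, 38.67, -54.335]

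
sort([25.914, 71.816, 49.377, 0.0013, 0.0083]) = [0.0013, 0.0083, 25.914, 49.377, 71.816]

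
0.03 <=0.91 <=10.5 True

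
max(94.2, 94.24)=94.24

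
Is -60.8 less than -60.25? Yes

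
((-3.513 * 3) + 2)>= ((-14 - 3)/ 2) False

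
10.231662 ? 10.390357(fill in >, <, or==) <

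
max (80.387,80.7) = 80.7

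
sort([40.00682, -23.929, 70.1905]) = [-23.929, 40.00682, 70.1905]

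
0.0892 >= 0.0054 True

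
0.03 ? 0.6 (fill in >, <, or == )<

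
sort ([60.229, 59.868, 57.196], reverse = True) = [60.229, 59.868, 57.196]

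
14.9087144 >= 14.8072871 True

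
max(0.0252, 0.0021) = 0.0252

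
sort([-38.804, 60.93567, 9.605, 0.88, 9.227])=[-38.804, 0.88, 9.227, 9.605, 60.93567]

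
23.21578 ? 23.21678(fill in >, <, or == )<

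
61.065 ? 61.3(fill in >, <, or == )<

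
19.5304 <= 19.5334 True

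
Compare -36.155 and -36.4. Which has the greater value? -36.155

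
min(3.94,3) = 3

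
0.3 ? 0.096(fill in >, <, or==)>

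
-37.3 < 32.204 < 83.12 True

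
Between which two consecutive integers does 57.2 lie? 57 and 58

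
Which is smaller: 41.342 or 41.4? 41.342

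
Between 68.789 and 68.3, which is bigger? 68.789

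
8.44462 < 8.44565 True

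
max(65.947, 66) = 66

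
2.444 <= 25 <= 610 True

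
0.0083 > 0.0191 False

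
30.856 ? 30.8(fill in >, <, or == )>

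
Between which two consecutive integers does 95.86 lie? 95 and 96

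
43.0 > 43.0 False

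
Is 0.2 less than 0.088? No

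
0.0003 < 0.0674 True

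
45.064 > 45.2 False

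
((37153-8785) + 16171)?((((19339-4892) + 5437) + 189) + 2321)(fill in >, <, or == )>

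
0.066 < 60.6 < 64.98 True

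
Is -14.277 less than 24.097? Yes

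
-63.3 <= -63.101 True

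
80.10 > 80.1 False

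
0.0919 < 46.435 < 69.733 True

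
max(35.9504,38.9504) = 38.9504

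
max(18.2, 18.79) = 18.79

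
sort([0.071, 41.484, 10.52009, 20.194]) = [0.071, 10.52009, 20.194, 41.484]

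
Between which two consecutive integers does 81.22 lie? 81 and 82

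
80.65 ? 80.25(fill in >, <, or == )>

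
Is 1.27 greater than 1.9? No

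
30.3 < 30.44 True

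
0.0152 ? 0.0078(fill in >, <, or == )>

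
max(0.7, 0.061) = 0.7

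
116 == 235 False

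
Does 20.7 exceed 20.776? No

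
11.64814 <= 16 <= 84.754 True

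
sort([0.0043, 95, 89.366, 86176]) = [0.0043, 89.366, 95, 86176]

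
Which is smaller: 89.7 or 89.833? 89.7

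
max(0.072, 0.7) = 0.7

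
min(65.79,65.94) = 65.79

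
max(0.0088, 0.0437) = 0.0437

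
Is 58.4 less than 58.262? No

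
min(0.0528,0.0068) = 0.0068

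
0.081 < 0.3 True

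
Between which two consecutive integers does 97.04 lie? 97 and 98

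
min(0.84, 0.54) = 0.54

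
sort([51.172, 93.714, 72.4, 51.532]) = [51.172, 51.532, 72.4, 93.714]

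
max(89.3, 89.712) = 89.712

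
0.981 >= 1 False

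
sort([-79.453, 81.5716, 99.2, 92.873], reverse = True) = [99.2, 92.873, 81.5716, -79.453]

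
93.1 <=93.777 True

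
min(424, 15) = 15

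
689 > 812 False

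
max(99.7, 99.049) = 99.7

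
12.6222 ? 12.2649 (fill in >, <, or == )>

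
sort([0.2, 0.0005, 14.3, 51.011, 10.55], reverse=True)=[51.011, 14.3, 10.55, 0.2, 0.0005]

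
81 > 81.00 False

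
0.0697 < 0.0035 False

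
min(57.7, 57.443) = 57.443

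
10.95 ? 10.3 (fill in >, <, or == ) >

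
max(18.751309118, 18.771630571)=18.771630571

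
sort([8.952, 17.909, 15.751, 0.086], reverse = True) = [17.909, 15.751, 8.952, 0.086]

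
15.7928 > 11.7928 True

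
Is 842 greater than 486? Yes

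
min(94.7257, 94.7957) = 94.7257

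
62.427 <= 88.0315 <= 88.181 True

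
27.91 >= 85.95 False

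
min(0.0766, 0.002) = 0.002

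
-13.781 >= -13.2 False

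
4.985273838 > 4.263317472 True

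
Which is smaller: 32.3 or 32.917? 32.3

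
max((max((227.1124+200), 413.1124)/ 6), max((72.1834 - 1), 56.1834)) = 71.1854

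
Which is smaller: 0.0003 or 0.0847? 0.0003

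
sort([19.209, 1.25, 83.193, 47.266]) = [1.25, 19.209, 47.266, 83.193]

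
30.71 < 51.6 True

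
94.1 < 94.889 True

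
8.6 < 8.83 True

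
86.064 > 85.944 True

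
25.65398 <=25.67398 True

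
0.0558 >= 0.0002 True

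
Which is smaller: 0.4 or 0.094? 0.094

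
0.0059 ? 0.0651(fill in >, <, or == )<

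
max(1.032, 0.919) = 1.032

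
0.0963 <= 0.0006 False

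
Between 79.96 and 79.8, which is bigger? 79.96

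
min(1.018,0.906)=0.906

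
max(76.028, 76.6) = 76.6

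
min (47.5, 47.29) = 47.29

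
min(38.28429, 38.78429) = 38.28429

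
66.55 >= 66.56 False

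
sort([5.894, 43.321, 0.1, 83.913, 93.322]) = [0.1, 5.894, 43.321, 83.913, 93.322]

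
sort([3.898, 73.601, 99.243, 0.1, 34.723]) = [0.1, 3.898, 34.723, 73.601, 99.243]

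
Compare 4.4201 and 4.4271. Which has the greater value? 4.4271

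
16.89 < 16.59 False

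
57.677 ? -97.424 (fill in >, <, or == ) >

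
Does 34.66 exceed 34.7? No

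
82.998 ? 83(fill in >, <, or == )<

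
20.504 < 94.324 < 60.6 False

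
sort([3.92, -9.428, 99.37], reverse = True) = [99.37, 3.92, -9.428]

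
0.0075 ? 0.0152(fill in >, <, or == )<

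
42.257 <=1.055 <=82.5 False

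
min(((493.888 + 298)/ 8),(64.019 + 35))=98.986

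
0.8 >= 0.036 True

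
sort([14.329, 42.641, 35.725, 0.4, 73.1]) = [0.4, 14.329, 35.725, 42.641, 73.1]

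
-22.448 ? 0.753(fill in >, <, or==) <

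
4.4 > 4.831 False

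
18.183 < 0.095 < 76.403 False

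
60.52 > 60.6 False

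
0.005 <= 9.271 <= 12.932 True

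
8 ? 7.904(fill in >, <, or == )>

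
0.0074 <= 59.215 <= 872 True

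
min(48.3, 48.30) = 48.3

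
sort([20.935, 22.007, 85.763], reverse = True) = [85.763, 22.007, 20.935]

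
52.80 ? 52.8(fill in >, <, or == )==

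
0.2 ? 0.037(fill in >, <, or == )>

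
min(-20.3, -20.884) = -20.884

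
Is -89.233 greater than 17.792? No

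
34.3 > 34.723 False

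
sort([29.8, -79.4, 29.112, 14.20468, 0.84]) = [-79.4, 0.84, 14.20468, 29.112, 29.8]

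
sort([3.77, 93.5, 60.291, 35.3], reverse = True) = [93.5, 60.291, 35.3, 3.77]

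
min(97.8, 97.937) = 97.8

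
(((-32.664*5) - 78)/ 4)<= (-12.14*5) False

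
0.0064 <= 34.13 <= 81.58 True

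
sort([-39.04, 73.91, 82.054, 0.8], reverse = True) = [82.054, 73.91, 0.8, -39.04]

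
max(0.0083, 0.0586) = 0.0586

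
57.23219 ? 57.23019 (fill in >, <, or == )>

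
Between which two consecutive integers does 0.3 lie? 0 and 1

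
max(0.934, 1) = 1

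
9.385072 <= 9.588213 True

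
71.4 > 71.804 False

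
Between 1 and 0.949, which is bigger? 1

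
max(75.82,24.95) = 75.82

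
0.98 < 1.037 True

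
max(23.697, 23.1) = 23.697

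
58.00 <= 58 True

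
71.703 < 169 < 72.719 False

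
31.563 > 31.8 False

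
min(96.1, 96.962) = 96.1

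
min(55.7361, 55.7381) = 55.7361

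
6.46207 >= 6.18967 True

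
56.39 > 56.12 True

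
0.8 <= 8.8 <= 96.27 True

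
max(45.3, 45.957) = 45.957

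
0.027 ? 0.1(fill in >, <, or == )<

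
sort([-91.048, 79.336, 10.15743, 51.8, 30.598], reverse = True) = [79.336, 51.8, 30.598, 10.15743, -91.048]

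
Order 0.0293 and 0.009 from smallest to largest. 0.009, 0.0293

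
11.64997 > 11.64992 True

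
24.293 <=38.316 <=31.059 False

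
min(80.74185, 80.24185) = 80.24185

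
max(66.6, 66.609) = 66.609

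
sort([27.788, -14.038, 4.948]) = [-14.038, 4.948, 27.788]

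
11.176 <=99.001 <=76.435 False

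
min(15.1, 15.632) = 15.1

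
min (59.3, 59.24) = 59.24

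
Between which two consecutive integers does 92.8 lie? 92 and 93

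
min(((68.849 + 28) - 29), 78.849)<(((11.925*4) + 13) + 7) False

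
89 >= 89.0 True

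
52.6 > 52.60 False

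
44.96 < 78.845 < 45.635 False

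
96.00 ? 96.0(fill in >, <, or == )==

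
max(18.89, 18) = 18.89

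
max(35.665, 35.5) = 35.665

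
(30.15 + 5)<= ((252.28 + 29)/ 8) True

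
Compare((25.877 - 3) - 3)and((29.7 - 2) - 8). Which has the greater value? ((25.877 - 3) - 3)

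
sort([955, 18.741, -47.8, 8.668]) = [-47.8, 8.668, 18.741, 955]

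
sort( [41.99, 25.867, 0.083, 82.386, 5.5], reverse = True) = [82.386, 41.99, 25.867, 5.5, 0.083]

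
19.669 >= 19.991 False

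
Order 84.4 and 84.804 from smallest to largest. 84.4, 84.804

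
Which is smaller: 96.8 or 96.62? 96.62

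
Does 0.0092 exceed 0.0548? No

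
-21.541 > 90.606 False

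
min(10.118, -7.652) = -7.652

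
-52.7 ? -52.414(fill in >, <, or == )<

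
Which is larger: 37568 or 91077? 91077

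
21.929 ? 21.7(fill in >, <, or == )>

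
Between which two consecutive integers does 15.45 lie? 15 and 16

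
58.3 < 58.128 False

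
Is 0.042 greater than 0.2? No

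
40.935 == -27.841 False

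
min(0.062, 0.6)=0.062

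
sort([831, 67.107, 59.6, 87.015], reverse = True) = [831, 87.015, 67.107, 59.6]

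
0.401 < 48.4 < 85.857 True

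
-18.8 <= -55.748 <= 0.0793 False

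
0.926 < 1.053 True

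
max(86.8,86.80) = 86.80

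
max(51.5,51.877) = 51.877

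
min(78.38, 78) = 78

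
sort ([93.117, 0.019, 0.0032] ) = [0.0032, 0.019, 93.117]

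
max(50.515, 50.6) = 50.6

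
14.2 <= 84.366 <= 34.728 False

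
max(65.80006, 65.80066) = 65.80066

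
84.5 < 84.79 True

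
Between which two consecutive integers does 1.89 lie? 1 and 2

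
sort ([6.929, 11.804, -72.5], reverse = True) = [11.804, 6.929, -72.5]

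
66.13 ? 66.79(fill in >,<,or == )<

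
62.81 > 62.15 True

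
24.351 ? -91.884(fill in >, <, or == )>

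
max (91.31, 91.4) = 91.4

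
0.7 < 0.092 False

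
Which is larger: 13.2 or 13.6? 13.6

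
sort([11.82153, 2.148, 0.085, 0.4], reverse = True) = [11.82153, 2.148, 0.4, 0.085]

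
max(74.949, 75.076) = 75.076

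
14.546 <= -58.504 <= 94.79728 False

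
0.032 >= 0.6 False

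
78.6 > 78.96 False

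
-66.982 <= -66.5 True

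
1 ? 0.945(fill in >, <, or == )>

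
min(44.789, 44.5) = 44.5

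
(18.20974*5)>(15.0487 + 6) True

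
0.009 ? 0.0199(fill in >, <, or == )<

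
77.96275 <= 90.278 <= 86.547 False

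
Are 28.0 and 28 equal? Yes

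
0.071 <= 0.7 True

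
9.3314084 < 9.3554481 True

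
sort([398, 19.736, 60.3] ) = [19.736, 60.3, 398]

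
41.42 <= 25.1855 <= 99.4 False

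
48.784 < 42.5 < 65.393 False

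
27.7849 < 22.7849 False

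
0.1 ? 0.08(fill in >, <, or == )>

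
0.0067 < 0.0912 True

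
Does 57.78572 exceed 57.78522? Yes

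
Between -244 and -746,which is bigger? -244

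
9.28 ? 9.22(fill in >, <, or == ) >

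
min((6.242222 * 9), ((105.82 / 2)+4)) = 56.179998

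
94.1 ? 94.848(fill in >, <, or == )<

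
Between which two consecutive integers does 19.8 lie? 19 and 20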